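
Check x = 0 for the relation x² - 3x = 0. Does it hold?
x = 0: LHS = 0² - 3·0 = 0; 0 = 0 — holds

The relation is satisfied at x = 0.

Answer: Yes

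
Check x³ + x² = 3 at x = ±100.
x = 100: LHS = 100³ + 100² = 1010000; 1010000 = 3 — FAILS
x = -100: LHS = (-100)³ + (-100)² = -990000; -990000 = 3 — FAILS

Answer: No, fails for both x = 100 and x = -100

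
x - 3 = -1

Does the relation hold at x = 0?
x = 0: LHS = 0 - 3 = -3; -3 = -1 — FAILS

The relation fails at x = 0, so x = 0 is a counterexample.

Answer: No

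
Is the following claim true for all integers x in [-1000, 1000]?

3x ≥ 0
The claim fails at x = -1:
x = -1: LHS = 3·(-1) = -3; -3 ≥ 0 — FAILS

Because a single integer refutes it, the statement is false.

Answer: False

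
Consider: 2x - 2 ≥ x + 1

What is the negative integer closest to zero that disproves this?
Testing negative integers from -1 downward:
x = -1: LHS = 2·(-1) - 2 = -4, RHS = (-1) + 1 = 0; -4 ≥ 0 — FAILS  ← closest negative counterexample to 0

Answer: x = -1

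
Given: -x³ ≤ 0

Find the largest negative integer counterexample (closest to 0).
Testing negative integers from -1 downward:
x = -1: LHS = -(-1)³ = 1; 1 ≤ 0 — FAILS  ← closest negative counterexample to 0

Answer: x = -1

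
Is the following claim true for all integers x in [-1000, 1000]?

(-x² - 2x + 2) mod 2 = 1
The claim fails at x = 0:
x = 0: LHS = (-0² - 2·0 + 2) mod 2 = 2 mod 2 = 0; 0 = 1 — FAILS

Because a single integer refutes it, the statement is false.

Answer: False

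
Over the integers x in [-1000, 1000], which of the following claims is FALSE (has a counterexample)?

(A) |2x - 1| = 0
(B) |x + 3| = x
(A) x = 0: LHS = |2·0 - 1| = |-1| = 1; 1 = 0 — FAILS
(B) x = 0: LHS = |0 + 3| = |3| = 3; 3 = 0 — FAILS

Answer: Both A and B are false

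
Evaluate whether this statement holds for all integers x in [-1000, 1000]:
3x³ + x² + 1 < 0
The claim fails at x = 0:
x = 0: LHS = 3·0³ + 0² + 1 = 1; 1 < 0 — FAILS

Because a single integer refutes it, the statement is false.

Answer: False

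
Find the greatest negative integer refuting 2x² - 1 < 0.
Testing negative integers from -1 downward:
x = -1: LHS = 2·(-1)² - 1 = 1; 1 < 0 — FAILS  ← closest negative counterexample to 0

Answer: x = -1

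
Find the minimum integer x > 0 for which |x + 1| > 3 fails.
Testing positive integers:
x = 1: LHS = |1 + 1| = |2| = 2; 2 > 3 — FAILS  ← smallest positive counterexample

Answer: x = 1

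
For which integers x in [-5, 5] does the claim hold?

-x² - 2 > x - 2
Over all integers in [-5, 5], LHS − RHS is largest at x = 0, where it equals 0:
x = 0: LHS = -0² - 2 = -2, RHS = 0 - 2 = -2; -2 > -2 — FAILS
At the ends of the range:
x = -5: LHS = -(-5)² - 2 = -27, RHS = (-5) - 2 = -7; -27 > -7 — FAILS
x = 5: LHS = -5² - 2 = -27, RHS = 5 - 2 = 3; -27 > 3 — FAILS
Hence LHS − RHS is never positive, i.e. LHS ≤ RHS throughout, so the claimed relation (>) fails for every integer in [-5, 5].

Answer: None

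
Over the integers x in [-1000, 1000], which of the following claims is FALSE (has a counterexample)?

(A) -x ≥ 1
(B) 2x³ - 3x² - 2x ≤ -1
(A) x = 0: LHS = -0 = 0; 0 ≥ 1 — FAILS
(B) x = 0: LHS = 2·0³ - 3·0² - 2·0 = 0; 0 ≤ -1 — FAILS

Answer: Both A and B are false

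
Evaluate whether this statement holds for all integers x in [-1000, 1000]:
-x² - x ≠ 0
The claim fails at x = 0:
x = 0: LHS = -0² - 0 = 0; 0 ≠ 0 — FAILS

Because a single integer refutes it, the statement is false.

Answer: False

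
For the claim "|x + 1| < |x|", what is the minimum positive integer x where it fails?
Testing positive integers:
x = 1: LHS = |1 + 1| = |2| = 2, RHS = |1| = 1; 2 < 1 — FAILS  ← smallest positive counterexample

Answer: x = 1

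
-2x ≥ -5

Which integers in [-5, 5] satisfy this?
Holds for: {-5, -4, -3, -2, -1, 0, 1, 2}
Fails for: {3, 4, 5}

Answer: {-5, -4, -3, -2, -1, 0, 1, 2}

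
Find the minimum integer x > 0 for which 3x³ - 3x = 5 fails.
Testing positive integers:
x = 1: LHS = 3·1³ - 3·1 = 0; 0 = 5 — FAILS  ← smallest positive counterexample

Answer: x = 1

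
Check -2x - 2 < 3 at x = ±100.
x = 100: LHS = -2·100 - 2 = -202; -202 < 3 — holds
x = -100: LHS = -2·(-100) - 2 = 198; 198 < 3 — FAILS

Answer: Partially: holds for x = 100, fails for x = -100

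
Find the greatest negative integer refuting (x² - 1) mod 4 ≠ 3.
Testing negative integers from -1 downward:
x = -1: LHS = ((-1)² - 1) mod 4 = 0 mod 4 = 0; 0 ≠ 3 — holds
x = -2: LHS = ((-2)² - 1) mod 4 = 3 mod 4 = 3; 3 ≠ 3 — FAILS  ← closest negative counterexample to 0

Answer: x = -2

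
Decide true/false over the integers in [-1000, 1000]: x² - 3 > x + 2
The claim fails at x = 0:
x = 0: LHS = 0² - 3 = -3, RHS = 0 + 2 = 2; -3 > 2 — FAILS

Because a single integer refutes it, the statement is false.

Answer: False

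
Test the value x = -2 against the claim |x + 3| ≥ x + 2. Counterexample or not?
Substitute x = -2 into the relation:
x = -2: LHS = |(-2) + 3| = |1| = 1, RHS = (-2) + 2 = 0; 1 ≥ 0 — holds

The relation holds at x = -2, so it is not a counterexample.

Answer: No, x = -2 is not a counterexample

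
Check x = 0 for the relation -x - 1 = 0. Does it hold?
x = 0: LHS = -0 - 1 = -1; -1 = 0 — FAILS

The relation fails at x = 0, so x = 0 is a counterexample.

Answer: No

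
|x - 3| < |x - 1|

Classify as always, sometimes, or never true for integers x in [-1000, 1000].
Holds at x = 3: LHS = |3 - 3| = |0| = 0, RHS = |3 - 1| = |2| = 2; 0 < 2 — holds
Fails at x = 0: LHS = |0 - 3| = |-3| = 3, RHS = |0 - 1| = |-1| = 1; 3 < 1 — FAILS
It is satisfied by some integers in the range but not all.

Answer: Sometimes true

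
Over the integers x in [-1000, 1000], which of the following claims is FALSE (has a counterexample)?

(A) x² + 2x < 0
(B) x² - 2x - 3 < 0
(A) x = 0: LHS = 0² + 2·0 = 0; 0 < 0 — FAILS
(B) x = -1: LHS = (-1)² - 2·(-1) - 3 = 0; 0 < 0 — FAILS

Answer: Both A and B are false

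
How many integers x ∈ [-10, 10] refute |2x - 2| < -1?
Counterexamples in [-10, 10]: {-10, -9, -8, -7, -6, -5, -4, -3, -2, -1, 0, 1, 2, 3, 4, 5, 6, 7, 8, 9, 10}.

Counting them gives 21 values.

Answer: 21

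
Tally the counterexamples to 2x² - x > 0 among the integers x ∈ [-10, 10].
Counterexamples in [-10, 10]: {0}.

Counting them gives 1 values.

Answer: 1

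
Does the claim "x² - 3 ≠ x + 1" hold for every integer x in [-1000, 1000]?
Track d = LHS − RHS over the integers in [-1000, 1000]. Equality would need d = 0, but d changes sign only between consecutive integers, jumping over 0:
x = -2: LHS = (-2)² - 3 = 1, RHS = (-2) + 1 = -1; 1 ≠ -1 — holds  (d = 2)
x = -1: LHS = (-1)² - 3 = -2, RHS = (-1) + 1 = 0; -2 ≠ 0 — holds  (d = -2)
x = 2: LHS = 2² - 3 = 1, RHS = 2 + 1 = 3; 1 ≠ 3 — holds  (d = -2)
x = 3: LHS = 3² - 3 = 6, RHS = 3 + 1 = 4; 6 ≠ 4 — holds  (d = 2)
Away from these crossings d keeps a constant sign, and checking every integer in [-1000, 1000] confirms d ≠ 0 throughout. Hence the two sides are never equal, so the relation holds for every integer in [-1000, 1000].

No counterexample exists.

Answer: True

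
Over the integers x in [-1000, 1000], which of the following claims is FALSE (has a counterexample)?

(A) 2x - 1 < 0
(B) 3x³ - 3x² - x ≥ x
(A) x = 1: LHS = 2·1 - 1 = 1; 1 < 0 — FAILS
(B) x = 1: LHS = 3·1³ - 3·1² - 1 = -1; -1 ≥ 1 — FAILS

Answer: Both A and B are false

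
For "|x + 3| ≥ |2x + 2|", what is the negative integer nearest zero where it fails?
Testing negative integers from -1 downward:
x = -1: LHS = |(-1) + 3| = |2| = 2, RHS = |2·(-1) + 2| = |0| = 0; 2 ≥ 0 — holds
x = -2: LHS = |(-2) + 3| = |1| = 1, RHS = |2·(-2) + 2| = |-2| = 2; 1 ≥ 2 — FAILS  ← closest negative counterexample to 0

Answer: x = -2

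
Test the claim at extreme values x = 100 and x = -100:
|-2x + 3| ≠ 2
x = 100: LHS = |-2·100 + 3| = |-197| = 197; 197 ≠ 2 — holds
x = -100: LHS = |-2·(-100) + 3| = |203| = 203; 203 ≠ 2 — holds

Answer: Yes, holds for both x = 100 and x = -100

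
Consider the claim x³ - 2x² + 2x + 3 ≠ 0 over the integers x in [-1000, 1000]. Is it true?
Track d = LHS − RHS over the integers in [-1000, 1000]. Equality would need d = 0, but d changes sign only between consecutive integers, jumping over 0:
x = -1: LHS = (-1)³ - 2·(-1)² + 2·(-1) + 3 = -2; -2 ≠ 0 — holds  (d = -2)
x = 0: LHS = 0³ - 2·0² + 2·0 + 3 = 3; 3 ≠ 0 — holds  (d = 3)
Away from these crossings d keeps a constant sign, and checking every integer in [-1000, 1000] confirms d ≠ 0 throughout. Hence the two sides are never equal, so the relation holds for every integer in [-1000, 1000].

No counterexample exists.

Answer: True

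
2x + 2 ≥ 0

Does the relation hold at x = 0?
x = 0: LHS = 2·0 + 2 = 2; 2 ≥ 0 — holds

The relation is satisfied at x = 0.

Answer: Yes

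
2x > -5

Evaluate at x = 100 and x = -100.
x = 100: LHS = 2·100 = 200; 200 > -5 — holds
x = -100: LHS = 2·(-100) = -200; -200 > -5 — FAILS

Answer: Partially: holds for x = 100, fails for x = -100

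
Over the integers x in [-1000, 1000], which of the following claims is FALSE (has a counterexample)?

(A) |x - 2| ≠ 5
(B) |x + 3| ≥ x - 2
(A) x = -3: LHS = |(-3) - 2| = |-5| = 5; 5 ≠ 5 — FAILS

(B) Over all integers in [-1000, 1000], LHS − RHS is smallest at x = 0, where it equals 5:
x = 0: LHS = |0 + 3| = |3| = 3, RHS = 0 - 2 = -2; 3 ≥ -2 — holds
At the ends of the range:
x = -1000: LHS = |(-1000) + 3| = |-997| = 997, RHS = (-1000) - 2 = -1002; 997 ≥ -1002 — holds
x = 1000: LHS = |1000 + 3| = |1003| = 1003, RHS = 1000 - 2 = 998; 1003 ≥ 998 — holds
Hence LHS − RHS is never negative, i.e. LHS ≥ RHS throughout, so the relation holds for every integer in [-1000, 1000].

Only (A) has a counterexample.

Answer: A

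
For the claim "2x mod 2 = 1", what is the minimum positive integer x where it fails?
Testing positive integers:
x = 1: LHS = (2·1) mod 2 = 2 mod 2 = 0; 0 = 1 — FAILS  ← smallest positive counterexample

Answer: x = 1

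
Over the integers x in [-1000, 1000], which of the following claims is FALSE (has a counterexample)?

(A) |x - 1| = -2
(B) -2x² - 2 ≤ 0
(A) x = 0: LHS = |0 - 1| = |-1| = 1; 1 = -2 — FAILS

(B) Over all integers in [-1000, 1000], LHS − RHS is largest at x = 0, where it equals -2:
x = 0: LHS = -2·0² - 2 = -2; -2 ≤ 0 — holds
At the ends of the range:
x = -1000: LHS = -2·(-1000)² - 2 = -2000002; -2000002 ≤ 0 — holds
x = 1000: LHS = -2·1000² - 2 = -2000002; -2000002 ≤ 0 — holds
Hence LHS − RHS is never positive, i.e. LHS ≤ RHS throughout, so the relation holds for every integer in [-1000, 1000].

Only (A) has a counterexample.

Answer: A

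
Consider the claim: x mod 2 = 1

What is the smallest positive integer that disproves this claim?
Testing positive integers:
x = 1: LHS = 1 mod 2 = 1; 1 = 1 — holds
x = 2: LHS = 2 mod 2 = 0; 0 = 1 — FAILS  ← smallest positive counterexample

Answer: x = 2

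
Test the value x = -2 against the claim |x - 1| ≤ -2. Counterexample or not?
Substitute x = -2 into the relation:
x = -2: LHS = |(-2) - 1| = |-3| = 3; 3 ≤ -2 — FAILS

Since the claim fails at x = -2, this value is a counterexample.

Answer: Yes, x = -2 is a counterexample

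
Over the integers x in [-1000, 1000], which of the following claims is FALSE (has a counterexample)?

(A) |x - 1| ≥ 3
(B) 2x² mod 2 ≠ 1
(A) x = 0: LHS = |0 - 1| = |-1| = 1; 1 ≥ 3 — FAILS

(B) For a polynomial with integer coefficients, its value mod 2 depends only on x mod 2, so it suffices to check one representative of each residue class, x = 0, 1:
x = 0: LHS = (2·0²) mod 2 = 0 mod 2 = 0; 0 ≠ 1 — holds
x = 1: LHS = (2·1²) mod 2 = 2 mod 2 = 0; 0 ≠ 1 — holds
The relation holds in every residue class, so the relation holds for every integer in [-1000, 1000].

Only (A) has a counterexample.

Answer: A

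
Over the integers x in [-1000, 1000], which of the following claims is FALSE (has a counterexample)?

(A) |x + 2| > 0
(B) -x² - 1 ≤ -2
(A) x = -2: LHS = |(-2) + 2| = |0| = 0; 0 > 0 — FAILS
(B) x = 0: LHS = -0² - 1 = -1; -1 ≤ -2 — FAILS

Answer: Both A and B are false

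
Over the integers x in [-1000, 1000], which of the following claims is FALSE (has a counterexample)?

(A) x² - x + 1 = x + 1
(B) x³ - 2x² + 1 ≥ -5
(A) x = 1: LHS = 1² - 1 + 1 = 1, RHS = 1 + 1 = 2; 1 = 2 — FAILS
(B) x = -2: LHS = (-2)³ - 2·(-2)² + 1 = -15; -15 ≥ -5 — FAILS

Answer: Both A and B are false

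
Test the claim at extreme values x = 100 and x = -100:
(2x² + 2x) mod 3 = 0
x = 100: LHS = (2·100² + 2·100) mod 3 = 20200 mod 3 = 1; 1 = 0 — FAILS
x = -100: LHS = (2·(-100)² + 2·(-100)) mod 3 = 19800 mod 3 = 0; 0 = 0 — holds

Answer: Partially: fails for x = 100, holds for x = -100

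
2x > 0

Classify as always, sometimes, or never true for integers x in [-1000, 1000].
Holds at x = 1: LHS = 2·1 = 2; 2 > 0 — holds
Fails at x = 0: LHS = 2·0 = 0; 0 > 0 — FAILS
It is satisfied by some integers in the range but not all.

Answer: Sometimes true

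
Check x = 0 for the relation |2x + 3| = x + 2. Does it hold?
x = 0: LHS = |2·0 + 3| = |3| = 3, RHS = 0 + 2 = 2; 3 = 2 — FAILS

The relation fails at x = 0, so x = 0 is a counterexample.

Answer: No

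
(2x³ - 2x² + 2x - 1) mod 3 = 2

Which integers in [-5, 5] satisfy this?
Holds for: {-4, -3, -1, 0, 2, 3, 5}
Fails for: {-5, -2, 1, 4}

Answer: {-4, -3, -1, 0, 2, 3, 5}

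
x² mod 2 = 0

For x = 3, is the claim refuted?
Substitute x = 3 into the relation:
x = 3: LHS = (3²) mod 2 = 9 mod 2 = 1; 1 = 0 — FAILS

Since the claim fails at x = 3, this value is a counterexample.

Answer: Yes, x = 3 is a counterexample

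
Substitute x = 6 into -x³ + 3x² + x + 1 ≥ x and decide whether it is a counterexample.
Substitute x = 6 into the relation:
x = 6: LHS = -6³ + 3·6² + 6 + 1 = -101; -101 ≥ 6 — FAILS

Since the claim fails at x = 6, this value is a counterexample.

Answer: Yes, x = 6 is a counterexample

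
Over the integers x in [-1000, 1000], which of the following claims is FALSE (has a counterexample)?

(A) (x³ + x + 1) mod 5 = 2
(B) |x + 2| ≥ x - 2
(A) x = 0: LHS = (0³ + 0 + 1) mod 5 = 1 mod 5 = 1; 1 = 2 — FAILS

(B) Over all integers in [-1000, 1000], LHS − RHS is smallest at x = 0, where it equals 4:
x = 0: LHS = |0 + 2| = |2| = 2, RHS = 0 - 2 = -2; 2 ≥ -2 — holds
At the ends of the range:
x = -1000: LHS = |(-1000) + 2| = |-998| = 998, RHS = (-1000) - 2 = -1002; 998 ≥ -1002 — holds
x = 1000: LHS = |1000 + 2| = |1002| = 1002, RHS = 1000 - 2 = 998; 1002 ≥ 998 — holds
Hence LHS − RHS is never negative, i.e. LHS ≥ RHS throughout, so the relation holds for every integer in [-1000, 1000].

Only (A) has a counterexample.

Answer: A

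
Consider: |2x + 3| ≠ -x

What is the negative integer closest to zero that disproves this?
Testing negative integers from -1 downward:
x = -1: LHS = |2·(-1) + 3| = |1| = 1, RHS = -(-1) = 1; 1 ≠ 1 — FAILS  ← closest negative counterexample to 0

Answer: x = -1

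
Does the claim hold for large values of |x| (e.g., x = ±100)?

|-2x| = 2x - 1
x = 100: LHS = |-2·100| = |-200| = 200, RHS = 2·100 - 1 = 199; 200 = 199 — FAILS
x = -100: LHS = |-2·(-100)| = |200| = 200, RHS = 2·(-100) - 1 = -201; 200 = -201 — FAILS

Answer: No, fails for both x = 100 and x = -100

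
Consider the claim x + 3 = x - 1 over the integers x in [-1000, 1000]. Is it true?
The claim fails at x = 0:
x = 0: LHS = 0 + 3 = 3, RHS = 0 - 1 = -1; 3 = -1 — FAILS

Because a single integer refutes it, the statement is false.

Answer: False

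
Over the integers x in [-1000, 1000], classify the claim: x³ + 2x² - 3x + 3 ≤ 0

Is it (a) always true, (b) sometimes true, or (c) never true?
Holds at x = -4: LHS = (-4)³ + 2·(-4)² - 3·(-4) + 3 = -17; -17 ≤ 0 — holds
Fails at x = 0: LHS = 0³ + 2·0² - 3·0 + 3 = 3; 3 ≤ 0 — FAILS
It is satisfied by some integers in the range but not all.

Answer: Sometimes true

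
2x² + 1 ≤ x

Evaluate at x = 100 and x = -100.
x = 100: LHS = 2·100² + 1 = 20001; 20001 ≤ 100 — FAILS
x = -100: LHS = 2·(-100)² + 1 = 20001; 20001 ≤ -100 — FAILS

Answer: No, fails for both x = 100 and x = -100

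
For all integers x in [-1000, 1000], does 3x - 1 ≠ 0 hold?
Track d = LHS − RHS over the integers in [-1000, 1000]. Equality would need d = 0, but d changes sign only between consecutive integers, jumping over 0:
x = 0: LHS = 3·0 - 1 = -1; -1 ≠ 0 — holds  (d = -1)
x = 1: LHS = 3·1 - 1 = 2; 2 ≠ 0 — holds  (d = 2)
Away from these crossings d keeps a constant sign, and checking every integer in [-1000, 1000] confirms d ≠ 0 throughout. Hence the two sides are never equal, so the relation holds for every integer in [-1000, 1000].

No counterexample exists.

Answer: True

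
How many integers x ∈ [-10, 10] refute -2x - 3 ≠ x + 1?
Track d = LHS − RHS over the integers in [-10, 10]. Equality would need d = 0, but d changes sign only between consecutive integers, jumping over 0:
x = -2: LHS = -2·(-2) - 3 = 1, RHS = (-2) + 1 = -1; 1 ≠ -1 — holds  (d = 2)
x = -1: LHS = -2·(-1) - 3 = -1, RHS = (-1) + 1 = 0; -1 ≠ 0 — holds  (d = -1)
Away from these crossings d keeps a constant sign, and checking every integer in [-10, 10] confirms d ≠ 0 throughout. Hence the two sides are never equal, so the relation holds for every integer in [-10, 10].

No counterexample appears in that range.

Answer: 0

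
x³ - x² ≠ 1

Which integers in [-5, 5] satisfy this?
Track d = LHS − RHS over the integers in [-5, 5]. Equality would need d = 0, but d changes sign only between consecutive integers, jumping over 0:
x = 1: LHS = 1³ - 1² = 0; 0 ≠ 1 — holds  (d = -1)
x = 2: LHS = 2³ - 2² = 4; 4 ≠ 1 — holds  (d = 3)
Away from these crossings d keeps a constant sign, and checking every integer in [-5, 5] confirms d ≠ 0 throughout. Hence the two sides are never equal, so the relation holds for every integer in [-5, 5].

Answer: All integers in [-5, 5]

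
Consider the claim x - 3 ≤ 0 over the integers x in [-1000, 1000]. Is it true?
The claim fails at x = 4:
x = 4: LHS = 4 - 3 = 1; 1 ≤ 0 — FAILS

Because a single integer refutes it, the statement is false.

Answer: False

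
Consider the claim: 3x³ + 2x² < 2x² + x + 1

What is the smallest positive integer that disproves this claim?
Testing positive integers:
x = 1: LHS = 3·1³ + 2·1² = 5, RHS = 2·1² + 1 + 1 = 4; 5 < 4 — FAILS  ← smallest positive counterexample

Answer: x = 1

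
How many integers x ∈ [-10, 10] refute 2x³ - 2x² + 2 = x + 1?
Counterexamples in [-10, 10]: {-10, -9, -8, -7, -6, -5, -4, -3, -2, -1, 0, 2, 3, 4, 5, 6, 7, 8, 9, 10}.

Counting them gives 20 values.

Answer: 20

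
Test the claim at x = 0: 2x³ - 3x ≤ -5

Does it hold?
x = 0: LHS = 2·0³ - 3·0 = 0; 0 ≤ -5 — FAILS

The relation fails at x = 0, so x = 0 is a counterexample.

Answer: No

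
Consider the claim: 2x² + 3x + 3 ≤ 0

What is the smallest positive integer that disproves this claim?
Testing positive integers:
x = 1: LHS = 2·1² + 3·1 + 3 = 8; 8 ≤ 0 — FAILS  ← smallest positive counterexample

Answer: x = 1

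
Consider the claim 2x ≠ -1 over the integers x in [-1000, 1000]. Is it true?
Track d = LHS − RHS over the integers in [-1000, 1000]. Equality would need d = 0, but d changes sign only between consecutive integers, jumping over 0:
x = -1: LHS = 2·(-1) = -2; -2 ≠ -1 — holds  (d = -1)
x = 0: LHS = 2·0 = 0; 0 ≠ -1 — holds  (d = 1)
Away from these crossings d keeps a constant sign, and checking every integer in [-1000, 1000] confirms d ≠ 0 throughout. Hence the two sides are never equal, so the relation holds for every integer in [-1000, 1000].

No counterexample exists.

Answer: True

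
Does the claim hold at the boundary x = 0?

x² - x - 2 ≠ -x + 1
x = 0: LHS = 0² - 0 - 2 = -2, RHS = -0 + 1 = 1; -2 ≠ 1 — holds

The relation is satisfied at x = 0.

Answer: Yes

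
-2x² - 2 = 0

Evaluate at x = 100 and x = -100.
x = 100: LHS = -2·100² - 2 = -20002; -20002 = 0 — FAILS
x = -100: LHS = -2·(-100)² - 2 = -20002; -20002 = 0 — FAILS

Answer: No, fails for both x = 100 and x = -100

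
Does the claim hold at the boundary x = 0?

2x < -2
x = 0: LHS = 2·0 = 0; 0 < -2 — FAILS

The relation fails at x = 0, so x = 0 is a counterexample.

Answer: No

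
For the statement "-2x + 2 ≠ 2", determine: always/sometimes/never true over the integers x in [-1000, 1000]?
Holds at x = 1: LHS = -2·1 + 2 = 0; 0 ≠ 2 — holds
Fails at x = 0: LHS = -2·0 + 2 = 2; 2 ≠ 2 — FAILS
It is satisfied by some integers in the range but not all.

Answer: Sometimes true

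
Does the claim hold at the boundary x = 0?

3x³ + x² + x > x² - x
x = 0: LHS = 3·0³ + 0² + 0 = 0, RHS = 0² - 0 = 0; 0 > 0 — FAILS

The relation fails at x = 0, so x = 0 is a counterexample.

Answer: No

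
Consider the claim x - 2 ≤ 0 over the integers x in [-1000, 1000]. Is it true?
The claim fails at x = 3:
x = 3: LHS = 3 - 2 = 1; 1 ≤ 0 — FAILS

Because a single integer refutes it, the statement is false.

Answer: False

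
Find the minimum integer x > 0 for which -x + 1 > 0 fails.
Testing positive integers:
x = 1: LHS = -1 + 1 = 0; 0 > 0 — FAILS  ← smallest positive counterexample

Answer: x = 1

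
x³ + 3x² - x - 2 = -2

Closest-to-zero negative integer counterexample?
Testing negative integers from -1 downward:
x = -1: LHS = (-1)³ + 3·(-1)² - (-1) - 2 = 1; 1 = -2 — FAILS  ← closest negative counterexample to 0

Answer: x = -1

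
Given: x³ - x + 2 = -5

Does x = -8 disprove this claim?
Substitute x = -8 into the relation:
x = -8: LHS = (-8)³ - (-8) + 2 = -502; -502 = -5 — FAILS

Since the claim fails at x = -8, this value is a counterexample.

Answer: Yes, x = -8 is a counterexample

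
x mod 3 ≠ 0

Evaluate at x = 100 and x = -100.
x = 100: LHS = 100 mod 3 = 1; 1 ≠ 0 — holds
x = -100: LHS = (-100) mod 3 = 2; 2 ≠ 0 — holds

Answer: Yes, holds for both x = 100 and x = -100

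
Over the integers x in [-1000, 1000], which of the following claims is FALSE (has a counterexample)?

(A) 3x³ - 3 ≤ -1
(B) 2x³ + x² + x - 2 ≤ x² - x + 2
(A) x = 1: LHS = 3·1³ - 3 = 0; 0 ≤ -1 — FAILS
(B) x = 2: LHS = 2·2³ + 2² + 2 - 2 = 20, RHS = 2² - 2 + 2 = 4; 20 ≤ 4 — FAILS

Answer: Both A and B are false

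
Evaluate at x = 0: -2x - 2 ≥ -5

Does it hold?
x = 0: LHS = -2·0 - 2 = -2; -2 ≥ -5 — holds

The relation is satisfied at x = 0.

Answer: Yes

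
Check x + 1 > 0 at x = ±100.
x = 100: LHS = 100 + 1 = 101; 101 > 0 — holds
x = -100: LHS = (-100) + 1 = -99; -99 > 0 — FAILS

Answer: Partially: holds for x = 100, fails for x = -100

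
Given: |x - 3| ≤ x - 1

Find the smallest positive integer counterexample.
Testing positive integers:
x = 1: LHS = |1 - 3| = |-2| = 2, RHS = 1 - 1 = 0; 2 ≤ 0 — FAILS  ← smallest positive counterexample

Answer: x = 1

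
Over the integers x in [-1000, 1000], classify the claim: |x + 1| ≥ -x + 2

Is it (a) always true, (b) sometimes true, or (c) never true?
Holds at x = 1: LHS = |1 + 1| = |2| = 2, RHS = -1 + 2 = 1; 2 ≥ 1 — holds
Fails at x = 0: LHS = |0 + 1| = |1| = 1, RHS = -0 + 2 = 2; 1 ≥ 2 — FAILS
It is satisfied by some integers in the range but not all.

Answer: Sometimes true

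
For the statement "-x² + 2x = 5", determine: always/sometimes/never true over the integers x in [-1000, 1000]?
Over all integers in [-1000, 1000], LHS − RHS is always negative; it is closest to 0 at x = 1, where it equals -4:
x = 1: LHS = -1² + 2·1 = 1; 1 = 5 — FAILS
At the ends of the range:
x = -1000: LHS = -(-1000)² + 2·(-1000) = -1002000; -1002000 = 5 — FAILS
x = 1000: LHS = -1000² + 2·1000 = -998000; -998000 = 5 — FAILS
Hence LHS − RHS is never 0, i.e. the two sides are never equal, so the claimed relation (=) fails for every integer in [-1000, 1000].

No integer in the range satisfies it.

Answer: Never true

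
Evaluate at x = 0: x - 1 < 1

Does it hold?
x = 0: LHS = 0 - 1 = -1; -1 < 1 — holds

The relation is satisfied at x = 0.

Answer: Yes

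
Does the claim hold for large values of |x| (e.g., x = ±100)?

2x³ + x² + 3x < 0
x = 100: LHS = 2·100³ + 100² + 3·100 = 2010300; 2010300 < 0 — FAILS
x = -100: LHS = 2·(-100)³ + (-100)² + 3·(-100) = -1990300; -1990300 < 0 — holds

Answer: Partially: fails for x = 100, holds for x = -100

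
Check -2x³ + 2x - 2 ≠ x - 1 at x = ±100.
x = 100: LHS = -2·100³ + 2·100 - 2 = -1999802, RHS = 100 - 1 = 99; -1999802 ≠ 99 — holds
x = -100: LHS = -2·(-100)³ + 2·(-100) - 2 = 1999798, RHS = (-100) - 1 = -101; 1999798 ≠ -101 — holds

Answer: Yes, holds for both x = 100 and x = -100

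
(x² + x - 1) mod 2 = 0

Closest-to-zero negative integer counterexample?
Testing negative integers from -1 downward:
x = -1: LHS = ((-1)² + (-1) - 1) mod 2 = (-1) mod 2 = 1; 1 = 0 — FAILS  ← closest negative counterexample to 0

Answer: x = -1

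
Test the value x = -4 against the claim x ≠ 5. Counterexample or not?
Substitute x = -4 into the relation:
x = -4: -4 ≠ 5 — holds

The claim holds here, so x = -4 is not a counterexample. (A counterexample exists elsewhere, e.g. x = 5.)

Answer: No, x = -4 is not a counterexample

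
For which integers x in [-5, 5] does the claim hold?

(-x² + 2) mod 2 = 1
Holds for: {-5, -3, -1, 1, 3, 5}
Fails for: {-4, -2, 0, 2, 4}

Answer: {-5, -3, -1, 1, 3, 5}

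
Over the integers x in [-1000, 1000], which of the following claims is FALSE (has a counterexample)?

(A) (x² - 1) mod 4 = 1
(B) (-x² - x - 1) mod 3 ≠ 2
(A) x = 0: LHS = (0² - 1) mod 4 = (-1) mod 4 = 3; 3 = 1 — FAILS
(B) x = 0: LHS = (-0² - 0 - 1) mod 3 = (-1) mod 3 = 2; 2 ≠ 2 — FAILS

Answer: Both A and B are false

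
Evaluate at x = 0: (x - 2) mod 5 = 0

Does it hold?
x = 0: LHS = (0 - 2) mod 5 = (-2) mod 5 = 3; 3 = 0 — FAILS

The relation fails at x = 0, so x = 0 is a counterexample.

Answer: No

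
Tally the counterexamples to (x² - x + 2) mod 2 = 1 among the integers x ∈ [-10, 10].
Counterexamples in [-10, 10]: {-10, -9, -8, -7, -6, -5, -4, -3, -2, -1, 0, 1, 2, 3, 4, 5, 6, 7, 8, 9, 10}.

Counting them gives 21 values.

Answer: 21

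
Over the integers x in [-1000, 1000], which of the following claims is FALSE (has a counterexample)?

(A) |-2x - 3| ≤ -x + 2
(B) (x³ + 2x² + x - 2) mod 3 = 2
(A) x = 0: LHS = |-2·0 - 3| = |-3| = 3, RHS = -0 + 2 = 2; 3 ≤ 2 — FAILS
(B) x = 0: LHS = (0³ + 2·0² + 0 - 2) mod 3 = (-2) mod 3 = 1; 1 = 2 — FAILS

Answer: Both A and B are false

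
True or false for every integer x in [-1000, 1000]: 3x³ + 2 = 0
The claim fails at x = 0:
x = 0: LHS = 3·0³ + 2 = 2; 2 = 0 — FAILS

Because a single integer refutes it, the statement is false.

Answer: False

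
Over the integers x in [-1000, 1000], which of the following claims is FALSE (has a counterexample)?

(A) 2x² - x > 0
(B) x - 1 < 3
(A) x = 0: LHS = 2·0² - 0 = 0; 0 > 0 — FAILS
(B) x = 4: LHS = 4 - 1 = 3; 3 < 3 — FAILS

Answer: Both A and B are false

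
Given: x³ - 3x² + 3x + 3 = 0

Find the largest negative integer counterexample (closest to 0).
Testing negative integers from -1 downward:
x = -1: LHS = (-1)³ - 3·(-1)² + 3·(-1) + 3 = -4; -4 = 0 — FAILS  ← closest negative counterexample to 0

Answer: x = -1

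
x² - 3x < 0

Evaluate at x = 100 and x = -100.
x = 100: LHS = 100² - 3·100 = 9700; 9700 < 0 — FAILS
x = -100: LHS = (-100)² - 3·(-100) = 10300; 10300 < 0 — FAILS

Answer: No, fails for both x = 100 and x = -100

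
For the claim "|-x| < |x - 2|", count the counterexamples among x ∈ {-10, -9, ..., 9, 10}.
Counterexamples in [-10, 10]: {1, 2, 3, 4, 5, 6, 7, 8, 9, 10}.

Counting them gives 10 values.

Answer: 10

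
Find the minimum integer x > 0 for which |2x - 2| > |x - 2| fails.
Testing positive integers:
x = 1: LHS = |2·1 - 2| = |0| = 0, RHS = |1 - 2| = |-1| = 1; 0 > 1 — FAILS  ← smallest positive counterexample

Answer: x = 1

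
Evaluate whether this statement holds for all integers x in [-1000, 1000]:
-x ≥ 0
The claim fails at x = 1:
x = 1: -1 ≥ 0 — FAILS

Because a single integer refutes it, the statement is false.

Answer: False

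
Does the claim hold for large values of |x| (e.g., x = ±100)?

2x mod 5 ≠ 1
x = 100: LHS = (2·100) mod 5 = 200 mod 5 = 0; 0 ≠ 1 — holds
x = -100: LHS = (2·(-100)) mod 5 = (-200) mod 5 = 0; 0 ≠ 1 — holds

Answer: Yes, holds for both x = 100 and x = -100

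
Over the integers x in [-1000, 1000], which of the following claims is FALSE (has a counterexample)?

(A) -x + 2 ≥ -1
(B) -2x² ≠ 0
(A) x = 4: LHS = -4 + 2 = -2; -2 ≥ -1 — FAILS
(B) x = 0: LHS = -2·0² = 0; 0 ≠ 0 — FAILS

Answer: Both A and B are false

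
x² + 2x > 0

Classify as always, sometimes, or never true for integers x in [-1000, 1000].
Holds at x = 1: LHS = 1² + 2·1 = 3; 3 > 0 — holds
Fails at x = 0: LHS = 0² + 2·0 = 0; 0 > 0 — FAILS
It is satisfied by some integers in the range but not all.

Answer: Sometimes true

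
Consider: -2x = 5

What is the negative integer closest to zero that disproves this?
Testing negative integers from -1 downward:
x = -1: LHS = -2·(-1) = 2; 2 = 5 — FAILS  ← closest negative counterexample to 0

Answer: x = -1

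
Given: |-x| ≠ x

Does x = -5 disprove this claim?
Substitute x = -5 into the relation:
x = -5: LHS = |-(-5)| = |5| = 5; 5 ≠ -5 — holds

The claim holds here, so x = -5 is not a counterexample. (A counterexample exists elsewhere, e.g. x = 0.)

Answer: No, x = -5 is not a counterexample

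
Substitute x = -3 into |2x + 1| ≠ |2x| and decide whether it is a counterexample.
Substitute x = -3 into the relation:
x = -3: LHS = |2·(-3) + 1| = |-5| = 5, RHS = |2·(-3)| = |-6| = 6; 5 ≠ 6 — holds

The relation holds at x = -3, so it is not a counterexample.

Answer: No, x = -3 is not a counterexample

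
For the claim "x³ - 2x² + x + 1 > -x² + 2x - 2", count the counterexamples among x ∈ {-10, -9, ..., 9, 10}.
Counterexamples in [-10, 10]: {-10, -9, -8, -7, -6, -5, -4, -3, -2}.

Counting them gives 9 values.

Answer: 9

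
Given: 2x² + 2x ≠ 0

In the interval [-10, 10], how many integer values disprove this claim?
Counterexamples in [-10, 10]: {-1, 0}.

Counting them gives 2 values.

Answer: 2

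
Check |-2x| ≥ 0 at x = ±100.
x = 100: LHS = |-2·100| = |-200| = 200; 200 ≥ 0 — holds
x = -100: LHS = |-2·(-100)| = |200| = 200; 200 ≥ 0 — holds

Answer: Yes, holds for both x = 100 and x = -100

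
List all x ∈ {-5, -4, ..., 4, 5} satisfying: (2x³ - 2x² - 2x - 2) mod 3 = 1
Holds for: {-3, 0, 3}
Fails for: {-5, -4, -2, -1, 1, 2, 4, 5}

Answer: {-3, 0, 3}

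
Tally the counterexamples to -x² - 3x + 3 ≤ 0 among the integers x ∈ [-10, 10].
Counterexamples in [-10, 10]: {-3, -2, -1, 0}.

Counting them gives 4 values.

Answer: 4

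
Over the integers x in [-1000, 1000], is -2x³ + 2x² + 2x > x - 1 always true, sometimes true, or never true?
Holds at x = 0: LHS = -2·0³ + 2·0² + 2·0 = 0, RHS = 0 - 1 = -1; 0 > -1 — holds
Fails at x = 2: LHS = -2·2³ + 2·2² + 2·2 = -4, RHS = 2 - 1 = 1; -4 > 1 — FAILS
It is satisfied by some integers in the range but not all.

Answer: Sometimes true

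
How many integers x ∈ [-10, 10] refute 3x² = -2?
Counterexamples in [-10, 10]: {-10, -9, -8, -7, -6, -5, -4, -3, -2, -1, 0, 1, 2, 3, 4, 5, 6, 7, 8, 9, 10}.

Counting them gives 21 values.

Answer: 21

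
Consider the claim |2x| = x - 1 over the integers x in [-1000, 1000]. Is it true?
The claim fails at x = 0:
x = 0: LHS = |2·0| = |0| = 0, RHS = 0 - 1 = -1; 0 = -1 — FAILS

Because a single integer refutes it, the statement is false.

Answer: False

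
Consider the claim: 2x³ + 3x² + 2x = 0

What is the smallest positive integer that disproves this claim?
Testing positive integers:
x = 1: LHS = 2·1³ + 3·1² + 2·1 = 7; 7 = 0 — FAILS  ← smallest positive counterexample

Answer: x = 1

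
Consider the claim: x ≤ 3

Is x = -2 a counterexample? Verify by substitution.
Substitute x = -2 into the relation:
x = -2: -2 ≤ 3 — holds

The claim holds here, so x = -2 is not a counterexample. (A counterexample exists elsewhere, e.g. x = 4.)

Answer: No, x = -2 is not a counterexample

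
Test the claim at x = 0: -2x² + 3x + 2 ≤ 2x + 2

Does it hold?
x = 0: LHS = -2·0² + 3·0 + 2 = 2, RHS = 2·0 + 2 = 2; 2 ≤ 2 — holds

The relation is satisfied at x = 0.

Answer: Yes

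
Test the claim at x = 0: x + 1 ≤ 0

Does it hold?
x = 0: LHS = 0 + 1 = 1; 1 ≤ 0 — FAILS

The relation fails at x = 0, so x = 0 is a counterexample.

Answer: No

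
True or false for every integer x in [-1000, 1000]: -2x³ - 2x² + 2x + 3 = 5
The claim fails at x = 0:
x = 0: LHS = -2·0³ - 2·0² + 2·0 + 3 = 3; 3 = 5 — FAILS

Because a single integer refutes it, the statement is false.

Answer: False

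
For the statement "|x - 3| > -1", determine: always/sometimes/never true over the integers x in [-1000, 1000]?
An absolute value is never negative, so the left side is ≥ 0 for every x, while the right side is -1. Tightest case in [-1000, 1000] is x = 3:
x = 3: LHS = |3 - 3| = |0| = 0; 0 > -1 — holds
Hence LHS − RHS is never zero or negative, i.e. LHS > RHS throughout, so the relation holds for every integer in [-1000, 1000].

No counterexample exists.

Answer: Always true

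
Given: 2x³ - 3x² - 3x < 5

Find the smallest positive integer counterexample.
Testing positive integers:
x = 1: LHS = 2·1³ - 3·1² - 3·1 = -4; -4 < 5 — holds
x = 2: LHS = 2·2³ - 3·2² - 3·2 = -2; -2 < 5 — holds
x = 3: LHS = 2·3³ - 3·3² - 3·3 = 18; 18 < 5 — FAILS  ← smallest positive counterexample

Answer: x = 3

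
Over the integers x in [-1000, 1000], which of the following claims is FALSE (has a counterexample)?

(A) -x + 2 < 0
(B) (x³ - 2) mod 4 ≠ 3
(A) x = 0: LHS = -0 + 2 = 2; 2 < 0 — FAILS
(B) x = 1: LHS = (1³ - 2) mod 4 = (-1) mod 4 = 3; 3 ≠ 3 — FAILS

Answer: Both A and B are false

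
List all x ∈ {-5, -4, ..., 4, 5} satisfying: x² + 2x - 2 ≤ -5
Over all integers in [-5, 5], LHS − RHS is smallest at x = -1, where it equals 2:
x = -1: LHS = (-1)² + 2·(-1) - 2 = -3; -3 ≤ -5 — FAILS
At the ends of the range:
x = -5: LHS = (-5)² + 2·(-5) - 2 = 13; 13 ≤ -5 — FAILS
x = 5: LHS = 5² + 2·5 - 2 = 33; 33 ≤ -5 — FAILS
Hence LHS − RHS is never zero or negative, i.e. LHS > RHS throughout, so the claimed relation (≤) fails for every integer in [-5, 5].

Answer: None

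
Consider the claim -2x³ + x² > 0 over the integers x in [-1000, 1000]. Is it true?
The claim fails at x = 0:
x = 0: LHS = -2·0³ + 0² = 0; 0 > 0 — FAILS

Because a single integer refutes it, the statement is false.

Answer: False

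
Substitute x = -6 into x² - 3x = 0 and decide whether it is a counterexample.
Substitute x = -6 into the relation:
x = -6: LHS = (-6)² - 3·(-6) = 54; 54 = 0 — FAILS

Since the claim fails at x = -6, this value is a counterexample.

Answer: Yes, x = -6 is a counterexample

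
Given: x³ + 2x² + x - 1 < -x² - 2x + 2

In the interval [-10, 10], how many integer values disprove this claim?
Counterexamples in [-10, 10]: {1, 2, 3, 4, 5, 6, 7, 8, 9, 10}.

Counting them gives 10 values.

Answer: 10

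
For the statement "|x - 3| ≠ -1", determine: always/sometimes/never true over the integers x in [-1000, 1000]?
An absolute value is never negative, so the left side is ≥ 0 for every x, while the right side is -1. Tightest case in [-1000, 1000] is x = 3:
x = 3: LHS = |3 - 3| = |0| = 0; 0 ≠ -1 — holds
Hence LHS − RHS is never 0, i.e. the two sides are never equal, so the relation holds for every integer in [-1000, 1000].

No counterexample exists.

Answer: Always true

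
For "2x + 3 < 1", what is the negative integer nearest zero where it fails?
Testing negative integers from -1 downward:
x = -1: LHS = 2·(-1) + 3 = 1; 1 < 1 — FAILS  ← closest negative counterexample to 0

Answer: x = -1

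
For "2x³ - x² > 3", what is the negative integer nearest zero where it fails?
Testing negative integers from -1 downward:
x = -1: LHS = 2·(-1)³ - (-1)² = -3; -3 > 3 — FAILS  ← closest negative counterexample to 0

Answer: x = -1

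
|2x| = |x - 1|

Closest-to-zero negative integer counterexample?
Testing negative integers from -1 downward:
x = -1: LHS = |2·(-1)| = |-2| = 2, RHS = |(-1) - 1| = |-2| = 2; 2 = 2 — holds
x = -2: LHS = |2·(-2)| = |-4| = 4, RHS = |(-2) - 1| = |-3| = 3; 4 = 3 — FAILS  ← closest negative counterexample to 0

Answer: x = -2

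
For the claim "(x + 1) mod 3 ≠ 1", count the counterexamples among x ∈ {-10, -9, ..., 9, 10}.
Counterexamples in [-10, 10]: {-9, -6, -3, 0, 3, 6, 9}.

Counting them gives 7 values.

Answer: 7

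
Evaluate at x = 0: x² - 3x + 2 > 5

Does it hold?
x = 0: LHS = 0² - 3·0 + 2 = 2; 2 > 5 — FAILS

The relation fails at x = 0, so x = 0 is a counterexample.

Answer: No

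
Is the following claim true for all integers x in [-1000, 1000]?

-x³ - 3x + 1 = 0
The claim fails at x = 0:
x = 0: LHS = -0³ - 3·0 + 1 = 1; 1 = 0 — FAILS

Because a single integer refutes it, the statement is false.

Answer: False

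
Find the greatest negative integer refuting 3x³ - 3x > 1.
Testing negative integers from -1 downward:
x = -1: LHS = 3·(-1)³ - 3·(-1) = 0; 0 > 1 — FAILS  ← closest negative counterexample to 0

Answer: x = -1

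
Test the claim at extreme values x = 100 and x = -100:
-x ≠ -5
x = 100: -100 ≠ -5 — holds
x = -100: LHS = -(-100) = 100; 100 ≠ -5 — holds

Answer: Yes, holds for both x = 100 and x = -100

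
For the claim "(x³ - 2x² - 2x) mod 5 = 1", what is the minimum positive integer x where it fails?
Testing positive integers:
x = 1: LHS = (1³ - 2·1² - 2·1) mod 5 = (-3) mod 5 = 2; 2 = 1 — FAILS  ← smallest positive counterexample

Answer: x = 1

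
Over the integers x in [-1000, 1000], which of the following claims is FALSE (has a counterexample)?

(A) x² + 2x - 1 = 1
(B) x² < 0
(A) x = 0: LHS = 0² + 2·0 - 1 = -1; -1 = 1 — FAILS
(B) x = 0: LHS = 0² = 0; 0 < 0 — FAILS

Answer: Both A and B are false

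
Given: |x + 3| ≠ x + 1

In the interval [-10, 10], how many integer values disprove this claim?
Over all integers in [-10, 10], LHS − RHS is always positive; it is smallest at x = 0, where it equals 2:
x = 0: LHS = |0 + 3| = |3| = 3, RHS = 0 + 1 = 1; 3 ≠ 1 — holds
At the ends of the range:
x = -10: LHS = |(-10) + 3| = |-7| = 7, RHS = (-10) + 1 = -9; 7 ≠ -9 — holds
x = 10: LHS = |10 + 3| = |13| = 13, RHS = 10 + 1 = 11; 13 ≠ 11 — holds
Hence LHS − RHS is never 0, i.e. the two sides are never equal, so the relation holds for every integer in [-10, 10].

No counterexample appears in that range.

Answer: 0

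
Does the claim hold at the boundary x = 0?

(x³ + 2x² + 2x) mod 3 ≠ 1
x = 0: LHS = (0³ + 2·0² + 2·0) mod 3 = 0 mod 3 = 0; 0 ≠ 1 — holds

The relation is satisfied at x = 0.

Answer: Yes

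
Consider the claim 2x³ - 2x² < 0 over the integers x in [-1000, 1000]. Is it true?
The claim fails at x = 0:
x = 0: LHS = 2·0³ - 2·0² = 0; 0 < 0 — FAILS

Because a single integer refutes it, the statement is false.

Answer: False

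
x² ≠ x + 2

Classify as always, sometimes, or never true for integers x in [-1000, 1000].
Holds at x = 0: LHS = 0² = 0, RHS = 0 + 2 = 2; 0 ≠ 2 — holds
Fails at x = -1: LHS = (-1)² = 1, RHS = (-1) + 2 = 1; 1 ≠ 1 — FAILS
It is satisfied by some integers in the range but not all.

Answer: Sometimes true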